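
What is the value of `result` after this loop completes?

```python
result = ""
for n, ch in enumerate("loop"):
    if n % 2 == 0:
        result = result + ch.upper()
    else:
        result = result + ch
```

Uppercase even positions in 'loop'
`result` takes the values: "" → "L" → "Lo" → "LoO" → "LoOp"

Answer: "LoOp"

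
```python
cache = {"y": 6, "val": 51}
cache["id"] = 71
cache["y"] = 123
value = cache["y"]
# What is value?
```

Trace:
`cache = {"y": 6, "val": 51}` → cache = {'y': 6, 'val': 51}
`cache["id"] = 71` → cache = {'y': 6, 'val': 51, 'id': 71}
`cache["y"] = 123` → cache = {'y': 123, 'val': 51, 'id': 71}
`value = cache["y"]` → value = 123
So value = 123

Answer: 123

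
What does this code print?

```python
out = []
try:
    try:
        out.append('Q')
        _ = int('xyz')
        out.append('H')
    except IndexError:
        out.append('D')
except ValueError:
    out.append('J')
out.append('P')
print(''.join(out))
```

Execution trace: 'Q' (try body) → 'J' (outer except ValueError) → 'P' (after the try/except). Output: QJP

Answer: QJP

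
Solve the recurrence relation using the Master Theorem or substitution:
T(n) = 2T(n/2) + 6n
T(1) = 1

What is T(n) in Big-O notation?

By Master Theorem: a=2, b=2, f(n)=6n. Since log_2(2) = 1 and f(n) = Θ(n^1), Case 2 applies. T(n) = O(n log n).

Answer: O(n log n)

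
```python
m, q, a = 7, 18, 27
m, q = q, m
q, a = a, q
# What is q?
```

Trace:
`m, q, a = 7, 18, 27` → m = 7; q = 18; a = 27
`m, q = q, m` → m = 18; q = 7
`q, a = a, q` → q = 27; a = 7
So q = 27

Answer: 27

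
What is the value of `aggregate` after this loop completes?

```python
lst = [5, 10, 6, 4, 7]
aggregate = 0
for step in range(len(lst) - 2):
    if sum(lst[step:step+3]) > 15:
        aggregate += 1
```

Count windows with sum > 15
`aggregate` takes the values: 0 → 1 → 2 → 3

Answer: 3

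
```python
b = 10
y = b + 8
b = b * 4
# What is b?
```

Trace:
`b = 10` → b = 10
`y = b + 8` → y = 18
`b = b * 4` → b = 40
So b = 40

Answer: 40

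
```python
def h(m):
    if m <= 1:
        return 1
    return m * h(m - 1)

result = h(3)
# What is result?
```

h(3) = 3 * 2 * 1 = 6

Answer: 6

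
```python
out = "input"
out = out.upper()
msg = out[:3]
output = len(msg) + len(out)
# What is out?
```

Trace:
`out = "input"` → out = 'input'
`out = out.upper()` → out = 'INPUT'
`msg = out[:3]` → msg = 'INP'
`output = len(msg) + len(out)` → output = 8
So out = 'INPUT'

Answer: 'INPUT'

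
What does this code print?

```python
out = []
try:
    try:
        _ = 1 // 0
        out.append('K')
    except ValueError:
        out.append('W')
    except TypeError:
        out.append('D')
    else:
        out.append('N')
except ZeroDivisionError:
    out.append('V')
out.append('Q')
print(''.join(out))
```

Execution trace: 'V' (outer except ZeroDivisionError) → 'Q' (after the try/except). Output: VQ

Answer: VQ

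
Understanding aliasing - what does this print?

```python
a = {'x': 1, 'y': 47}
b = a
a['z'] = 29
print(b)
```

Key concept: dict aliasing.
Step by step:
`a = {'x': 1, 'y': 47}` → a = {'x': 1, 'y': 47}
`b = a` → b = {'x': 1, 'y': 47} (same object as a)
`a['z'] = 29` → a = {'x': 1, 'y': 47, 'z': 29} (same object as b); b = {'x': 1, 'y': 47, 'z': 29} (same object as a)
`print(b)` → prints {'x': 1, 'y': 47, 'z': 29}

Answer: {'x': 1, 'y': 47, 'z': 29}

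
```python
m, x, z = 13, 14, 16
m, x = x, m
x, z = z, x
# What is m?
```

Trace:
`m, x, z = 13, 14, 16` → m = 13; x = 14; z = 16
`m, x = x, m` → m = 14; x = 13
`x, z = z, x` → x = 16; z = 13
So m = 14

Answer: 14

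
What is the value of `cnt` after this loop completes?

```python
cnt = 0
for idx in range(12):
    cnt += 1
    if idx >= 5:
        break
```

Loop breaks when idx reaches 5, cnt is 6
`cnt` takes the values: 0 → 1 → 2 → 3 → 4 → 5 → 6

Answer: 6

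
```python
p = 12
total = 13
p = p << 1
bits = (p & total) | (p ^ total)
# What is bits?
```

Trace:
`p = 12` → p = 12
`total = 13` → total = 13
`p = p << 1` → p = 24
`bits = (p & total) | (p ^ total)` → bits = 29
So bits = 29

Answer: 29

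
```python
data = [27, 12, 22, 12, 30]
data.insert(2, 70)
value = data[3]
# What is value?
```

Trace:
`data = [27, 12, 22, 12, 30]` → data = [27, 12, 22, 12, 30]
`data.insert(2, 70)` → data = [27, 12, 70, 22, 12, 30]
`value = data[3]` → value = 22
So value = 22

Answer: 22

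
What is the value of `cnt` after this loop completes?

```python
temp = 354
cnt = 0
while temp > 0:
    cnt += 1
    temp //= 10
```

Count digits by repeated division by 10
`cnt` takes the values: 0 → 1 → 2 → 3

Answer: 3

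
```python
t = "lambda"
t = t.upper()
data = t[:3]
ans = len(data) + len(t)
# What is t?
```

Trace:
`t = "lambda"` → t = 'lambda'
`t = t.upper()` → t = 'LAMBDA'
`data = t[:3]` → data = 'LAM'
`ans = len(data) + len(t)` → ans = 9
So t = 'LAMBDA'

Answer: 'LAMBDA'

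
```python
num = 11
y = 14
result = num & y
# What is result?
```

Trace:
`num = 11` → num = 11
`y = 14` → y = 14
`result = num & y` → result = 10
So result = 10

Answer: 10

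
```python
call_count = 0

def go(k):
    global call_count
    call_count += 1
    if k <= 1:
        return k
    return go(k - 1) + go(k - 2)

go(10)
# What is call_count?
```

Calls(k) = 1 + Calls(k-1) + Calls(k-2); Calls(0)=Calls(1)=1. For k=10 this gives 177.

Answer: 177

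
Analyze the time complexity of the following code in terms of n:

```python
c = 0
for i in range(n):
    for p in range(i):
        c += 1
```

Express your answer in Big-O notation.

Each loop level contributes: n × n. Multiplying the contributions gives O(n^2).

Answer: O(n^2)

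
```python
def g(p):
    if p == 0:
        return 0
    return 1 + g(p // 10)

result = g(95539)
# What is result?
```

Count of digits of 95539: 5

Answer: 5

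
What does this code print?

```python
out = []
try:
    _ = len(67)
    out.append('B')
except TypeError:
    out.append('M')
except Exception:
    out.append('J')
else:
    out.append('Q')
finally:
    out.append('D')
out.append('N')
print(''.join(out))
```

Execution trace: 'M' (except TypeError) → 'D' (finally) → 'N' (after the try/except). Output: MDN

Answer: MDN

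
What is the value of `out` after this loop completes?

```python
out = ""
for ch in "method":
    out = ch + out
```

Reverse 'method'
`out` takes the values: "" → "m" → "em" → "tem" → "htem" → "ohtem" → "dohtem"

Answer: "dohtem"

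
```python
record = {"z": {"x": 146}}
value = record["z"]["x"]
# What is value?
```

Trace:
`record = {"z": {"x": 146}}` → record = {'z': {'x': 146}}
`value = record["z"]["x"]` → value = 146
So value = 146

Answer: 146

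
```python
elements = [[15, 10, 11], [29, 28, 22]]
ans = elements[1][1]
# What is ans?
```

Trace:
`elements = [[15, 10, 11], [29, 28, 22]]` → elements = [[15, 10, 11], [29, 28, 22]]
`ans = elements[1][1]` → ans = 28
So ans = 28

Answer: 28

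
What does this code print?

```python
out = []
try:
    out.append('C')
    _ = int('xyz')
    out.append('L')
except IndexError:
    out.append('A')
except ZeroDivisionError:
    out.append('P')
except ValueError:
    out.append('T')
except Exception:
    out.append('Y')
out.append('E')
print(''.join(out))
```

Execution trace: 'C' (try body) → 'T' (except ValueError) → 'E' (after the try/except). Output: CTE

Answer: CTE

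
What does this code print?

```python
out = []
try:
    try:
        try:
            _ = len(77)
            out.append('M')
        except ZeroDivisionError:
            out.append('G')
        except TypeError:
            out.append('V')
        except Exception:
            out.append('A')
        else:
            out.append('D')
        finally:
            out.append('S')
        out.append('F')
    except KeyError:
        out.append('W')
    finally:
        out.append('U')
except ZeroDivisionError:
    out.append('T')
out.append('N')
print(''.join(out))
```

Execution trace: 'V' (inner except TypeError) → 'S' (inner finally) → 'F' (try body, no exception) → 'U' (finally) → 'N' (after the try/except). Output: VSFUN

Answer: VSFUN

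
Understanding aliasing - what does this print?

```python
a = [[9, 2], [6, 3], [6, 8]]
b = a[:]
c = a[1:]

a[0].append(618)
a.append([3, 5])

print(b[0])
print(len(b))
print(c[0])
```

Key concept: slice with nested mutation.
Step by step:
`a = [[9, 2], [6, 3], [6, 8]]` → a = [[9, 2], [6, 3], [6, 8]]
`b = a[:]` → b = [[9, 2], [6, 3], [6, 8]]
`c = a[1:]` → c = [[6, 3], [6, 8]]
`a[0].append(618)` → a = [[9, 2, 618], [6, 3], [6, 8]]; b = [[9, 2, 618], [6, 3], [6, 8]]
`a.append([3, 5])` → a = [[9, 2, 618], [6, 3], [6, 8], [3, 5]]
`print(b[0])` → prints [9, 2, 618]
`print(len(b))` → prints 3
`print(c[0])` → prints [6, 3]

Answer:
[9, 2, 618]
3
[6, 3]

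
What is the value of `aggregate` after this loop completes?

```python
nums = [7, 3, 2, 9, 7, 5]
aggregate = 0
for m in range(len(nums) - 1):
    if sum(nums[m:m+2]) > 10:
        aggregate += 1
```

Count windows with sum > 10
`aggregate` takes the values: 0 → 1 → 2 → 3

Answer: 3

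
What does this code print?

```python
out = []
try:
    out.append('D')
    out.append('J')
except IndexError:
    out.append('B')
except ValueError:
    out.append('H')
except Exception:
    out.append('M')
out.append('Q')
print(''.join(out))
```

Execution trace: 'D' (try body) → 'J' (try body, no exception) → 'Q' (after the try/except). Output: DJQ

Answer: DJQ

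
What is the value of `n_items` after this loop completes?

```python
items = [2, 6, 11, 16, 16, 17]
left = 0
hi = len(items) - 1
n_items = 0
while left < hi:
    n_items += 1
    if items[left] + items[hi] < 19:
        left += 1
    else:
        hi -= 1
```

Steps to find pair summing to 19
`n_items` takes the values: 0 → 1 → 2 → 3 → 4 → 5

Answer: 5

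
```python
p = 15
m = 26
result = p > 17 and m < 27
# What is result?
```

Trace:
`p = 15` → p = 15
`m = 26` → m = 26
`result = p > 17 and m < 27` → result = False
So result = False

Answer: False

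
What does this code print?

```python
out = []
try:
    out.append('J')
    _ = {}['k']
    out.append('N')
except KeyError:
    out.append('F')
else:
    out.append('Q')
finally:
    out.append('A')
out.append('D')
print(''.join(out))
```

Execution trace: 'J' (try body) → 'F' (except KeyError) → 'A' (finally) → 'D' (after the try/except). Output: JFAD

Answer: JFAD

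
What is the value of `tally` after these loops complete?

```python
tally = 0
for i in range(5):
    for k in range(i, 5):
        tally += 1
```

Upper triangle: 5 + 4 + ... + 1
`tally` takes the values: 0 → 1 → 2 → 3 → 4 → 5 → 6 → 7 → 8 → 9 → 10 → 11 → 12 → 13 → 14 → 15

Answer: 15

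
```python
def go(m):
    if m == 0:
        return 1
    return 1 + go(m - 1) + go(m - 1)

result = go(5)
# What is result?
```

go(m) = 1 + 2·go(m-1), go(0)=1. Closed form: (1+1)·2^5 - 1 = 63.

Answer: 63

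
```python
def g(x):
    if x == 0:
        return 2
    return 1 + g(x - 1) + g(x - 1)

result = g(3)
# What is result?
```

g(x) = 1 + 2·g(x-1), g(0)=2. Closed form: (2+1)·2^3 - 1 = 23.

Answer: 23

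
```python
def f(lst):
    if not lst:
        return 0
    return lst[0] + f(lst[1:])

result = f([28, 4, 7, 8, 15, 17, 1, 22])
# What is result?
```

28 + 4 + 7 + 8 + 15 + 17 + 1 + 22 + 0 = 102

Answer: 102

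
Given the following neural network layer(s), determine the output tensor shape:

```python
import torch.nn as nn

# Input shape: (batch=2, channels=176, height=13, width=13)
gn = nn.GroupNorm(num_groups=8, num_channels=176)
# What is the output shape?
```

Input: (2, 176, 13, 13) -> Output: (2, 176, 13, 13)

Answer: (2, 176, 13, 13)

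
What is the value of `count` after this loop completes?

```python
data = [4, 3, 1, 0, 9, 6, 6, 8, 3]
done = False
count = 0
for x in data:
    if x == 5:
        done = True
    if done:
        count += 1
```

Count elements after first 5 in [4, 3, 1, 0, 9, 6, 6, 8, 3]
`count` takes the values: 0

Answer: 0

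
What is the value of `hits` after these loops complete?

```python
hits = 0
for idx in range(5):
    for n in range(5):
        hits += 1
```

5 * 5 = 25
`hits` takes the values: 0 → 1 → 2 → 3 → 4 → 5 → 6 → 7 → 8 → 9 → 10 → 11 → 12 → 13 → 14 → 15 → 16 → 17 → 18 → 19 → 20 → 21 → 22 → 23 → 24 → 25

Answer: 25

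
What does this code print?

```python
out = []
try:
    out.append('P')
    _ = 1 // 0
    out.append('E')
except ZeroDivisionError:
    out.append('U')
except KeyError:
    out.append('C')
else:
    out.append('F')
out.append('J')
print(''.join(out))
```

Execution trace: 'P' (try body) → 'U' (except ZeroDivisionError) → 'J' (after the try/except). Output: PUJ

Answer: PUJ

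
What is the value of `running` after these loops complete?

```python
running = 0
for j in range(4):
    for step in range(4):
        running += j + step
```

Sum of all j+step for j,step in 4x4
`running` takes the values: 0 → 1 → 3 → 6 → 7 → 9 → 12 → 16 → 18 → 21 → 25 → 30 → 33 → 37 → 42 → 48

Answer: 48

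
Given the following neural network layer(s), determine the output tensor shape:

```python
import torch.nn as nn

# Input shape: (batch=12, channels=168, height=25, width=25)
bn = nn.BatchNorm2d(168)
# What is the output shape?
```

Input: (12, 168, 25, 25) -> Output: (12, 168, 25, 25)

Answer: (12, 168, 25, 25)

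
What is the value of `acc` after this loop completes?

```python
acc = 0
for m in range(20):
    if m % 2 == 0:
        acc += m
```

Sum of even numbers 0 to 19
`acc` takes the values: 0 → 2 → 6 → 12 → 20 → 30 → 42 → 56 → 72 → 90

Answer: 90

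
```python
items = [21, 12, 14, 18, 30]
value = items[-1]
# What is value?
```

Trace:
`items = [21, 12, 14, 18, 30]` → items = [21, 12, 14, 18, 30]
`value = items[-1]` → value = 30
So value = 30

Answer: 30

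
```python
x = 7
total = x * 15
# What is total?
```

Trace:
`x = 7` → x = 7
`total = x * 15` → total = 105
So total = 105

Answer: 105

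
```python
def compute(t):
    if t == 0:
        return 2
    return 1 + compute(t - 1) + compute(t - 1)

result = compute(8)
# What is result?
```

compute(t) = 1 + 2·compute(t-1), compute(0)=2. Closed form: (2+1)·2^8 - 1 = 767.

Answer: 767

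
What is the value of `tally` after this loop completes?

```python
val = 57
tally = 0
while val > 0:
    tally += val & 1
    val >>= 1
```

Count set bits in 57 (binary: 0b111001)
`tally` takes the values: 0 → 1 → 2 → 3 → 4

Answer: 4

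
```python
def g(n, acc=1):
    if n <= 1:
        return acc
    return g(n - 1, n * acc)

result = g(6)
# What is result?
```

Accumulator trace (n, acc): (6, 1) -> (5, 6) -> (4, 30) -> (3, 120) -> (2, 360) -> (1, 720) -> return 720

Answer: 720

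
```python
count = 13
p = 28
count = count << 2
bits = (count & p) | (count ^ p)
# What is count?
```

Trace:
`count = 13` → count = 13
`p = 28` → p = 28
`count = count << 2` → count = 52
`bits = (count & p) | (count ^ p)` → bits = 60
So count = 52

Answer: 52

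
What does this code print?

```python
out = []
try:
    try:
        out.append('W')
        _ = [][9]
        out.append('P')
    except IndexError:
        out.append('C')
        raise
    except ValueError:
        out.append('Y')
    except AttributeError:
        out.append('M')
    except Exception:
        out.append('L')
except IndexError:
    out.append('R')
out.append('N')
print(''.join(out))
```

Execution trace: 'W' (inner try body) → 'C' (inner except IndexError) → 'R' (outer except IndexError) → 'N' (after the try/except). Output: WCRN

Answer: WCRN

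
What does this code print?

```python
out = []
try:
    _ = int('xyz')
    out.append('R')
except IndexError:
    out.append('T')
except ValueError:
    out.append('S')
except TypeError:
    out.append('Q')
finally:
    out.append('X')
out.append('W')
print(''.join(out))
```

Execution trace: 'S' (except ValueError) → 'X' (finally) → 'W' (after the try/except). Output: SXW

Answer: SXW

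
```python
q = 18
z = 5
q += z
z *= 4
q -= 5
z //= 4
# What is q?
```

Trace:
`q = 18` → q = 18
`z = 5` → z = 5
`q += z` → q = 23
`z *= 4` → z = 20
`q -= 5` → q = 18
`z //= 4` → z = 5
So q = 18

Answer: 18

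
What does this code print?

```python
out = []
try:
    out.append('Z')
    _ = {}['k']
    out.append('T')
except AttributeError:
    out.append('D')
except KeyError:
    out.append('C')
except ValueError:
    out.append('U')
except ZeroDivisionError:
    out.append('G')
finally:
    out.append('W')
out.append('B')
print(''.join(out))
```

Execution trace: 'Z' (try body) → 'C' (except KeyError) → 'W' (finally) → 'B' (after the try/except). Output: ZCWB

Answer: ZCWB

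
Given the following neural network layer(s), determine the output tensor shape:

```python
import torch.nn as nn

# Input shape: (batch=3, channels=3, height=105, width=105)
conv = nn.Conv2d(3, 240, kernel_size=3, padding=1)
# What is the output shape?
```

Input: (3, 3, 105, 105) -> Output: (3, 240, 105, 105)

Answer: (3, 240, 105, 105)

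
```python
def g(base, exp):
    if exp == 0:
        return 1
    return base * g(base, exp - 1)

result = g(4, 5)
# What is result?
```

g(4, 5) = 4 * 4 * 4 * 4 * 4 = 1024

Answer: 1024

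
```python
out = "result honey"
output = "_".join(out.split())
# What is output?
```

Trace:
`out = "result honey"` → out = 'result honey'
`output = "_".join(out.split())` → output = 'result_honey'
So output = 'result_honey'

Answer: 'result_honey'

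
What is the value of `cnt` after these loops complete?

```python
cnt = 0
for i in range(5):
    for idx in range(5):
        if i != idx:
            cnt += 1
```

5² - 5 (exclude diagonal)
`cnt` takes the values: 0 → 1 → 2 → 3 → 4 → 5 → 6 → 7 → 8 → 9 → 10 → 11 → 12 → 13 → 14 → 15 → 16 → 17 → 18 → 19 → 20

Answer: 20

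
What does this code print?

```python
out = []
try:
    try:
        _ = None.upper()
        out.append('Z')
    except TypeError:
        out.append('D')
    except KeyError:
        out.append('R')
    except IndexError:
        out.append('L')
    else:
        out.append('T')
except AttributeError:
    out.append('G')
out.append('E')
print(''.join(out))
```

Execution trace: 'G' (outer except AttributeError) → 'E' (after the try/except). Output: GE

Answer: GE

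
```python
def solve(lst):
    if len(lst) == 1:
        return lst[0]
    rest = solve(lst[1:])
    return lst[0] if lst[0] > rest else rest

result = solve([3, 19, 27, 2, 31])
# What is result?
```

Recursive max over [3, 19, 27, 2, 31] = 31

Answer: 31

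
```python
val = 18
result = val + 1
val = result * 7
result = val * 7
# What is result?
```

Trace:
`val = 18` → val = 18
`result = val + 1` → result = 19
`val = result * 7` → val = 133
`result = val * 7` → result = 931
So result = 931

Answer: 931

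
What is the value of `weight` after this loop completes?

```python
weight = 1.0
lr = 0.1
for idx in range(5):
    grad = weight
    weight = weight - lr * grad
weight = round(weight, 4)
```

Gradient descent: w = 1.0 * (1 - 0.1)^5
`weight` takes the values: 1.0 → 0.9 → 0.81 → 0.729 → 0.6561 → 0.59049 → 0.5905

Answer: 0.5905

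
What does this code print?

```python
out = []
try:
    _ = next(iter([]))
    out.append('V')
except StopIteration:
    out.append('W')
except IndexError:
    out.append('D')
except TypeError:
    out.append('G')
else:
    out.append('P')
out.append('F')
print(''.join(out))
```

Execution trace: 'W' (except StopIteration) → 'F' (after the try/except). Output: WF

Answer: WF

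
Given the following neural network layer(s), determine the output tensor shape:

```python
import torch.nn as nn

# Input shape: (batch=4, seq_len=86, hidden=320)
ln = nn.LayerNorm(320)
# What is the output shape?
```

Input: (4, 86, 320) -> Output: (4, 86, 320)

Answer: (4, 86, 320)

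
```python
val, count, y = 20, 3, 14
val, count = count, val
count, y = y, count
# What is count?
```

Trace:
`val, count, y = 20, 3, 14` → val = 20; count = 3; y = 14
`val, count = count, val` → val = 3; count = 20
`count, y = y, count` → count = 14; y = 20
So count = 14

Answer: 14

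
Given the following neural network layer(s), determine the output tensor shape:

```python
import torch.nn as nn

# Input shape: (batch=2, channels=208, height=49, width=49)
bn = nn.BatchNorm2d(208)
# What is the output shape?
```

Input: (2, 208, 49, 49) -> Output: (2, 208, 49, 49)

Answer: (2, 208, 49, 49)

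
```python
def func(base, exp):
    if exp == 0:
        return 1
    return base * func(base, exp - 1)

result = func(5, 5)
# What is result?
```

func(5, 5) = 5 * 5 * 5 * 5 * 5 = 3125

Answer: 3125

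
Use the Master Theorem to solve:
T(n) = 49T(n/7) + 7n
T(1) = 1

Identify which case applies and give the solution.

a=49, b=7, f(n)=7n. log_7(49) = 2. Since c=1 < 2, Case 1 applies: T(n) = Θ(n^log_b(a)) = O(n^2).

Answer: O(n^2) - Case 1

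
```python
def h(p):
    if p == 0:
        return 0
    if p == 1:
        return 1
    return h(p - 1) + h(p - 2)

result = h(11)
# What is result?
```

Build up from base cases: h(0)=0, h(1)=1, h(2)=1, h(3)=2, h(4)=3, h(5)=5, h(6)=8, ..., h(11)=89

Answer: 89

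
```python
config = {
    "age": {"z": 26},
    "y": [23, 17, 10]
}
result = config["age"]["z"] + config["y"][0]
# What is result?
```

Trace:
`config = { ...` → config = {'age': {'z': 26}, 'y': [23, 17, 10]}
`result = config["age"]["z"] + config["y"][0]` → result = 49
So result = 49

Answer: 49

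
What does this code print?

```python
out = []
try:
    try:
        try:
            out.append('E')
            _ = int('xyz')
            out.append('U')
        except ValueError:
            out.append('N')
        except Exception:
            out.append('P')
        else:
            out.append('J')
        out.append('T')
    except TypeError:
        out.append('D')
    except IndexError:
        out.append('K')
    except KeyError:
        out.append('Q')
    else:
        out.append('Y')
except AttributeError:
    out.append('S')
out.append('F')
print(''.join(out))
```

Execution trace: 'E' (inner try body) → 'N' (inner except ValueError) → 'T' (try body, no exception) → 'Y' (else) → 'F' (after the try/except). Output: ENTYF

Answer: ENTYF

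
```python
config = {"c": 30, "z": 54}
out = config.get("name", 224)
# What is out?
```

Trace:
`config = {"c": 30, "z": 54}` → config = {'c': 30, 'z': 54}
`out = config.get("name", 224)` → out = 224
So out = 224

Answer: 224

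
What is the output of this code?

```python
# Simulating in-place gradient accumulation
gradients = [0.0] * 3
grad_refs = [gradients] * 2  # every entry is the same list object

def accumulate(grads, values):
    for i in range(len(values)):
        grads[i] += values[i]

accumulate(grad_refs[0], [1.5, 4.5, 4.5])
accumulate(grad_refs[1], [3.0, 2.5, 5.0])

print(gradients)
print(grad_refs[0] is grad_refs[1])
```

Key concept: gradient accumulation aliasing.
Step by step:
`gradients = [0.0] * 3` → gradients = [0.0, 0.0, 0.0]
`grad_refs = [gradients] * 2` → grad_refs = [[0.0, 0.0, 0.0], [0.0, 0.0, 0.0]]
`accumulate(grad_refs[0], [1.5, 4.5, 4.5])` → gradients = [1.5, 4.5, 4.5]; grad_refs = [[1.5, 4.5, 4.5], [1.5, 4.5, 4.5]]
`accumulate(grad_refs[1], [3.0, 2.5, 5.0])` → gradients = [4.5, 7.0, 9.5]; grad_refs = [[4.5, 7.0, 9.5], [4.5, 7.0, 9.5]]
`print(gradients)` → prints [4.5, 7.0, 9.5]
`print(grad_refs[0] is grad_refs[1])` → prints True

Answer:
[4.5, 7.0, 9.5]
True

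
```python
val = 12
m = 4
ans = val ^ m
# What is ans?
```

Trace:
`val = 12` → val = 12
`m = 4` → m = 4
`ans = val ^ m` → ans = 8
So ans = 8

Answer: 8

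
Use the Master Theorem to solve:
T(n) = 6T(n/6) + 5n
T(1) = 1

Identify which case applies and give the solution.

a=6, b=6, f(n)=5n. log_6(6) = 1. Since c=1 = 1, Case 2 applies: T(n) = Θ(n^log_b(a) · log n) = O(n log n).

Answer: O(n log n) - Case 2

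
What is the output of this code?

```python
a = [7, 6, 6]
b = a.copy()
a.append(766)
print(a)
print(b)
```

Key concept: list.copy() creates independent copy.
Step by step:
`a = [7, 6, 6]` → a = [7, 6, 6]
`b = a.copy()` → b = [7, 6, 6]
`a.append(766)` → a = [7, 6, 6, 766]
`print(a)` → prints [7, 6, 6, 766]
`print(b)` → prints [7, 6, 6]

Answer:
[7, 6, 6, 766]
[7, 6, 6]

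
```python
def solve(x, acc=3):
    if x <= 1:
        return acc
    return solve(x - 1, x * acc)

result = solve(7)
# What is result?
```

Accumulator trace (n, acc): (7, 3) -> (6, 21) -> (5, 126) -> (4, 630) -> (3, 2520) -> (2, 7560) -> (1, 15120) -> return 15120

Answer: 15120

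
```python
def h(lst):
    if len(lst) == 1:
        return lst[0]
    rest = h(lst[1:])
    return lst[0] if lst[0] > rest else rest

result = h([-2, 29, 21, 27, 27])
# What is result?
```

Recursive max over [-2, 29, 21, 27, 27] = 29

Answer: 29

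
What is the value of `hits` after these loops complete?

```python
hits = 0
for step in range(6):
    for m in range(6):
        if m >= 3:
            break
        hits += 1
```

Inner breaks at 3, outer runs 6 times
`hits` takes the values: 0 → 1 → 2 → 3 → 4 → 5 → 6 → 7 → 8 → 9 → 10 → 11 → 12 → 13 → 14 → 15 → 16 → 17 → 18

Answer: 18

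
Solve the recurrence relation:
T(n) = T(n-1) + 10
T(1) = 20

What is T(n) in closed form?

Unrolling: T(n) = T(1) + 10·(n-1) = 20 + 10(n-1) = 10n + 10.

Answer: T(n) = 10n + 10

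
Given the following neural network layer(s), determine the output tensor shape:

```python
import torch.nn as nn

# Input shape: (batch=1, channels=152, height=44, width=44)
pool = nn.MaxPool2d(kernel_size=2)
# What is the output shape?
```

Input: (1, 152, 44, 44) -> Output: (1, 152, 22, 22)

Answer: (1, 152, 22, 22)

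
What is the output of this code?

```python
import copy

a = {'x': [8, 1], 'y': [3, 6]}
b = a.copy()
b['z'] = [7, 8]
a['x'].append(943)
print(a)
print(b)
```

Key concept: shallow copy of dict with mutable values.
Step by step:
`a = {'x': [8, 1], 'y': [3, 6]}` → a = {'x': [8, 1], 'y': [3, 6]}
`b = a.copy()` → b = {'x': [8, 1], 'y': [3, 6]}
`b['z'] = [7, 8]` → b = {'x': [8, 1], 'y': [3, 6], 'z': [7, 8]}
`a['x'].append(943)` → a = {'x': [8, 1, 943], 'y': [3, 6]}; b = {'x': [8, 1, 943], 'y': [3, 6], 'z': [7, 8]}
`print(a)` → prints {'x': [8, 1, 943], 'y': [3, 6]}
`print(b)` → prints {'x': [8, 1, 943], 'y': [3, 6], 'z': [7, 8]}

Answer:
{'x': [8, 1, 943], 'y': [3, 6]}
{'x': [8, 1, 943], 'y': [3, 6], 'z': [7, 8]}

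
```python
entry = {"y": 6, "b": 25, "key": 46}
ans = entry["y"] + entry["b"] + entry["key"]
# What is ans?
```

Trace:
`entry = {"y": 6, "b": 25, "key": 46}` → entry = {'y': 6, 'b': 25, 'key': 46}
`ans = entry["y"] + entry["b"] + entry["key"]` → ans = 77
So ans = 77

Answer: 77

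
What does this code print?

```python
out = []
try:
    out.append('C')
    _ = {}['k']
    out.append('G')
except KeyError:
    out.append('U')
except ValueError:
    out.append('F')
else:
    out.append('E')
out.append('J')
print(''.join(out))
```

Execution trace: 'C' (try body) → 'U' (except KeyError) → 'J' (after the try/except). Output: CUJ

Answer: CUJ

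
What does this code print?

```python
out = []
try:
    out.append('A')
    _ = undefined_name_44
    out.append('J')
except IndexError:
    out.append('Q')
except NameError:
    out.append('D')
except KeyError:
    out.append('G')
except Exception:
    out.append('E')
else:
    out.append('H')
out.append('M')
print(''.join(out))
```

Execution trace: 'A' (try body) → 'D' (except NameError) → 'M' (after the try/except). Output: ADM

Answer: ADM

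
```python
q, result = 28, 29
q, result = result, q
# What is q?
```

Trace:
`q, result = 28, 29` → q = 28; result = 29
`q, result = result, q` → q = 29; result = 28
So q = 29

Answer: 29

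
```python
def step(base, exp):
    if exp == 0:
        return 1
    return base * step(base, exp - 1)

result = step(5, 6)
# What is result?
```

step(5, 6) = 5 * 5 * 5 * 5 * 5 * 5 = 15625

Answer: 15625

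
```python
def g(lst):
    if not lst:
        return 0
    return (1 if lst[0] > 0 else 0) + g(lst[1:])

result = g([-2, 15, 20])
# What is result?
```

Count of positive elements in [-2, 15, 20] = 2

Answer: 2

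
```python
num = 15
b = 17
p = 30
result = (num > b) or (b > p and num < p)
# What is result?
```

Trace:
`num = 15` → num = 15
`b = 17` → b = 17
`p = 30` → p = 30
`result = (num > b) or (b > p and num < p)` → result = False
So result = False

Answer: False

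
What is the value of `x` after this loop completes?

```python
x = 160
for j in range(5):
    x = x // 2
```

Halve 5 times: 160 // 2^5 = 5
`x` takes the values: 160 → 80 → 40 → 20 → 10 → 5

Answer: 5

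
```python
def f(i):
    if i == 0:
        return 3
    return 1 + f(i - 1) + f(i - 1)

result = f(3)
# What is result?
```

f(i) = 1 + 2·f(i-1), f(0)=3. Closed form: (3+1)·2^3 - 1 = 31.

Answer: 31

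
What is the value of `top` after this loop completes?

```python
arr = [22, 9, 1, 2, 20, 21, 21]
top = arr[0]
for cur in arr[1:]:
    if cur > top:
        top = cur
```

Maximum of [22, 9, 1, 2, 20, 21, 21]
`top` takes the values: 22

Answer: 22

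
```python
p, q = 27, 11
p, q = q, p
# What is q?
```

Trace:
`p, q = 27, 11` → p = 27; q = 11
`p, q = q, p` → p = 11; q = 27
So q = 27

Answer: 27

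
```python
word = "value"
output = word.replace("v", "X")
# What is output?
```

Trace:
`word = "value"` → word = 'value'
`output = word.replace("v", "X")` → output = 'Xalue'
So output = 'Xalue'

Answer: 'Xalue'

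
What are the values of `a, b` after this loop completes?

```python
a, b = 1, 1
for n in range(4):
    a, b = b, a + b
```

Fibonacci: after 4 iterations
`a, b` takes the values: (1, 1) → (1, 2) → (2, 3) → (3, 5) → (5, 8)

Answer: 5, 8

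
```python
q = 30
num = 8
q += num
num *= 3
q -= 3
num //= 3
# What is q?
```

Trace:
`q = 30` → q = 30
`num = 8` → num = 8
`q += num` → q = 38
`num *= 3` → num = 24
`q -= 3` → q = 35
`num //= 3` → num = 8
So q = 35

Answer: 35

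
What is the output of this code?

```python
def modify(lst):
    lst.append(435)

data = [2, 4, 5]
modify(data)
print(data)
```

Key concept: function modifies passed list.
Step by step:
`data = [2, 4, 5]` → data = [2, 4, 5]
`modify(data)` → data = [2, 4, 5, 435]
`print(data)` → prints [2, 4, 5, 435]

Answer: [2, 4, 5, 435]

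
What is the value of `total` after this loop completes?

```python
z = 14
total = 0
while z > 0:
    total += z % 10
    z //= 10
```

Sum digits of 14
`total` takes the values: 0 → 4 → 5

Answer: 5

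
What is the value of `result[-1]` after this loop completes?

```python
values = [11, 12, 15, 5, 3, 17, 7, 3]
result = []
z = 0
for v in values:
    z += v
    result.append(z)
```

Cumulative sum ends at 73
`result` takes the values: [] → [11] → [11, 23] → [11, 23, 38] → [11, 23, 38, 43] → [11, 23, 38, 43, 46] → [11, 23, 38, 43, 46, 63] → [11, 23, 38, 43, 46, 63, 70] → [11, 23, 38, 43, 46, 63, 70, 73]
So `result[-1]` = 73

Answer: 73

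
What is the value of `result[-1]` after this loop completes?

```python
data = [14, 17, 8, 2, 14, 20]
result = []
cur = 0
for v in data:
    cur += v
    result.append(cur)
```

Cumulative sum ends at 75
`result` takes the values: [] → [14] → [14, 31] → [14, 31, 39] → [14, 31, 39, 41] → [14, 31, 39, 41, 55] → [14, 31, 39, 41, 55, 75]
So `result[-1]` = 75

Answer: 75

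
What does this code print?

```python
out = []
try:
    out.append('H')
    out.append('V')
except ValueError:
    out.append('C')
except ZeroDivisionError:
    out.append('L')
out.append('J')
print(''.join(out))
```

Execution trace: 'H' (try body) → 'V' (try body, no exception) → 'J' (after the try/except). Output: HVJ

Answer: HVJ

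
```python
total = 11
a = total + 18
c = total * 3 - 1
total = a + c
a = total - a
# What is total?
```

Trace:
`total = 11` → total = 11
`a = total + 18` → a = 29
`c = total * 3 - 1` → c = 32
`total = a + c` → total = 61
`a = total - a` → a = 32
So total = 61

Answer: 61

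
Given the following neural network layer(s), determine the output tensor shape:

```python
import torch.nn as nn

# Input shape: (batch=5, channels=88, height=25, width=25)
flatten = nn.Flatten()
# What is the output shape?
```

Input: (5, 88, 25, 25) -> Output: (5, 55000)

Answer: (5, 55000)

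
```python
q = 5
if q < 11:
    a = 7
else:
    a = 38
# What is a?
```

Trace:
`q = 5` → q = 5
`if q < 11: ...` → q < 11 is True → a = 7
So a = 7

Answer: 7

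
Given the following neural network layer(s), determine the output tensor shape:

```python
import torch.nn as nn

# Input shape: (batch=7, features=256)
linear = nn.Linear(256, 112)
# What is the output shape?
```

Input: (7, 256) -> Output: (7, 112)

Answer: (7, 112)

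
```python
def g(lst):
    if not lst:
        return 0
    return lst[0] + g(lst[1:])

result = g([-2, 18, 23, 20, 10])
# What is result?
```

(-2) + 18 + 23 + 20 + 10 + 0 = 69

Answer: 69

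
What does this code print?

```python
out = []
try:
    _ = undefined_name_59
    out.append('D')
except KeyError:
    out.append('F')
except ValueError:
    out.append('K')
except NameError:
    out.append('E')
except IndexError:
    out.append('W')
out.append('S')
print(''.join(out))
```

Execution trace: 'E' (except NameError) → 'S' (after the try/except). Output: ES

Answer: ES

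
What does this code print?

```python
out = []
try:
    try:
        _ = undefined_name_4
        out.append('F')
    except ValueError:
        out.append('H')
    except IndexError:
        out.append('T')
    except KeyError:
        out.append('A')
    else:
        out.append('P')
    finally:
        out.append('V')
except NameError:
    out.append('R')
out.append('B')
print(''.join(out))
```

Execution trace: 'V' (finally) → 'R' (outer except NameError) → 'B' (after the try/except). Output: VRB

Answer: VRB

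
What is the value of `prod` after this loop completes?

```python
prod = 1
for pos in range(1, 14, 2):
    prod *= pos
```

Product of 1, 3, 5, ... up to 13
`prod` takes the values: 1 → 3 → 15 → 105 → 945 → 10395 → 135135

Answer: 135135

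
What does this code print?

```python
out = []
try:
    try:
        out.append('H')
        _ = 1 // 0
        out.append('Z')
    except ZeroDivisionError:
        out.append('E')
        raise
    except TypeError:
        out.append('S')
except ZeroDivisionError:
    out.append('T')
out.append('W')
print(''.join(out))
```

Execution trace: 'H' (inner try body) → 'E' (inner except ZeroDivisionError) → 'T' (outer except ZeroDivisionError) → 'W' (after the try/except). Output: HETW

Answer: HETW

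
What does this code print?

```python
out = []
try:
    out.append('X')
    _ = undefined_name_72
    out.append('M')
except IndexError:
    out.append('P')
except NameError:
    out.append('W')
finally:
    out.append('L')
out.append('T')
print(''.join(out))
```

Execution trace: 'X' (try body) → 'W' (except NameError) → 'L' (finally) → 'T' (after the try/except). Output: XWLT

Answer: XWLT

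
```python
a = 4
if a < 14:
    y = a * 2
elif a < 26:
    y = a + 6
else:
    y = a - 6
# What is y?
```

Trace:
`a = 4` → a = 4
`if a < 14: ...` → a < 14 is True → y = 8
So y = 8

Answer: 8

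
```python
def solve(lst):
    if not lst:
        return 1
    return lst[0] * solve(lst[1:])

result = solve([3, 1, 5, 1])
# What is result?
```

Product over [3, 1, 5, 1] = 3 * 1 * 5 * 1 = 15

Answer: 15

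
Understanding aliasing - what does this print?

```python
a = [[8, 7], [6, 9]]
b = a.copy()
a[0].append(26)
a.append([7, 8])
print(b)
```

Key concept: shallow copy with nested lists.
Step by step:
`a = [[8, 7], [6, 9]]` → a = [[8, 7], [6, 9]]
`b = a.copy()` → b = [[8, 7], [6, 9]]
`a[0].append(26)` → a = [[8, 7, 26], [6, 9]]; b = [[8, 7, 26], [6, 9]]
`a.append([7, 8])` → a = [[8, 7, 26], [6, 9], [7, 8]]
`print(b)` → prints [[8, 7, 26], [6, 9]]

Answer: [[8, 7, 26], [6, 9]]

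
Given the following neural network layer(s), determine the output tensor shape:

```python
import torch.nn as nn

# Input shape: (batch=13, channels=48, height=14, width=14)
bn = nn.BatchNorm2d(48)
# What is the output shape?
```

Input: (13, 48, 14, 14) -> Output: (13, 48, 14, 14)

Answer: (13, 48, 14, 14)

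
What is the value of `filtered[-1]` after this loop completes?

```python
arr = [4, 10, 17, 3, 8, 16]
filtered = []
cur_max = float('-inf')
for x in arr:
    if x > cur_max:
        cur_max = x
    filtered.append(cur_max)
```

Running max ends at 17
`filtered` takes the values: [] → [4] → [4, 10] → [4, 10, 17] → [4, 10, 17, 17] → [4, 10, 17, 17, 17] → [4, 10, 17, 17, 17, 17]
So `filtered[-1]` = 17

Answer: 17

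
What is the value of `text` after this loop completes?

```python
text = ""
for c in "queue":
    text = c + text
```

Reverse 'queue'
`text` takes the values: "" → "q" → "uq" → "euq" → "ueuq" → "eueuq"

Answer: "eueuq"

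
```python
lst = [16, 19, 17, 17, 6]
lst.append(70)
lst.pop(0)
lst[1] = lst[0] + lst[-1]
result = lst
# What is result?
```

Trace:
`lst = [16, 19, 17, 17, 6]` → lst = [16, 19, 17, 17, 6]
`lst.append(70)` → lst = [16, 19, 17, 17, 6, 70]
`lst.pop(0)` → lst = [19, 17, 17, 6, 70]
`lst[1] = lst[0] + lst[-1]` → lst = [19, 89, 17, 6, 70]
`result = lst` → result = [19, 89, 17, 6, 70]
So result = [19, 89, 17, 6, 70]

Answer: [19, 89, 17, 6, 70]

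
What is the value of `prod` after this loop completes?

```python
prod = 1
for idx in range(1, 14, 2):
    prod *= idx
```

Product of 1, 3, 5, ... up to 13
`prod` takes the values: 1 → 3 → 15 → 105 → 945 → 10395 → 135135

Answer: 135135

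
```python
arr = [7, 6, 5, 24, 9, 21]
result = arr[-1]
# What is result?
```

Trace:
`arr = [7, 6, 5, 24, 9, 21]` → arr = [7, 6, 5, 24, 9, 21]
`result = arr[-1]` → result = 21
So result = 21

Answer: 21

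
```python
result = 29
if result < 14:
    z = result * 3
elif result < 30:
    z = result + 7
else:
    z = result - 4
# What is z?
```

Trace:
`result = 29` → result = 29
`if result < 14: ...` → result < 14 is False, result < 30 is True → z = 36
So z = 36

Answer: 36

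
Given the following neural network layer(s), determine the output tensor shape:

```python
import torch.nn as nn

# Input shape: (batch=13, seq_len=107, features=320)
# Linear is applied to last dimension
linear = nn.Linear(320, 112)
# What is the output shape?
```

Input: (13, 107, 320) -> Output: (13, 107, 112)

Answer: (13, 107, 112)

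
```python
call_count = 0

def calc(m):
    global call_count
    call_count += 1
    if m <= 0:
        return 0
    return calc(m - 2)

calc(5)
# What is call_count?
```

Linear recursion stepping by 2: 4 calls from m=5 down to ≤0.

Answer: 4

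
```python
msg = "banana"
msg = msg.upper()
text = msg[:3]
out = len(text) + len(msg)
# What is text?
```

Trace:
`msg = "banana"` → msg = 'banana'
`msg = msg.upper()` → msg = 'BANANA'
`text = msg[:3]` → text = 'BAN'
`out = len(text) + len(msg)` → out = 9
So text = 'BAN'

Answer: 'BAN'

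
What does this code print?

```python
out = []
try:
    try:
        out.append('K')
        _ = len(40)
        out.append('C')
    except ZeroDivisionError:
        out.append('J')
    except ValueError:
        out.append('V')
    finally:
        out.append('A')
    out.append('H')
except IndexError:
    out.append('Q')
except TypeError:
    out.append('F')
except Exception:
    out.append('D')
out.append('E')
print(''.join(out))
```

Execution trace: 'K' (inner try body) → 'A' (inner finally) → 'F' (except TypeError) → 'E' (after the try/except). Output: KAFE

Answer: KAFE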